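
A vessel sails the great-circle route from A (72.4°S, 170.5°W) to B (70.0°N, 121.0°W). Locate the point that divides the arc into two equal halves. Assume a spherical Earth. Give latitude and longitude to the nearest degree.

Write both endpoints as unit vectors p₁, p₂ with components (cos φ cos λ, cos φ sin λ, sin φ).
The central angle between the endpoints is δ = arccos(p₁·p₂) ≈ 2.547 rad (145.9°).
Interpolate at f = 1/2 with slerp weights a = sin((1−f)δ)/sin δ ≈ 1.708, b = sin(fδ)/sin δ ≈ 1.708.
p = a·p₁ + b·p₂ ≈ (-0.810, -0.586, -0.023); φ = arcsin(p_z) ≈ -1.32°, λ = atan2(p_y, p_x) ≈ -144.13°.

≈ (1°S, 144°W)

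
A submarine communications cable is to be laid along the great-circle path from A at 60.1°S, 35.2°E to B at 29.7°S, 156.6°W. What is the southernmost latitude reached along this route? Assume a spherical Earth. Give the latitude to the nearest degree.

The great circle lies in the plane with unit normal n̂ = (p₁ × p₂)/|p₁ × p₂|.
Here n̂_z ≈ +0.089; the vertex latitude is φ_max = arccos|n̂_z| ≈ 84.9°.

≈ 85°S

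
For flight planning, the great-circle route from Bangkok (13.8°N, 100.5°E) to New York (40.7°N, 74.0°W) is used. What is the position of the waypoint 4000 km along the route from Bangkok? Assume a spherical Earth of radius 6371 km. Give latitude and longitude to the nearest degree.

The haversine formula gives a central angle δ ≈ 2.186 rad (125.3°) between the endpoints. The total great-circle distance is δ·R ≈ 2.186 × 6371 ≈ 13928 km, so the target fraction is f = 4000/13928 ≈ 0.287.
Interpolate at f ≈ 0.287 with slerp weights a = sin((1−f)δ)/sin δ ≈ 1.225, b = sin(fδ)/sin δ ≈ 0.719.
p = a·p₁ + b·p₂ ≈ (-0.066, 0.645, 0.761); φ = arcsin(p_z) ≈ 49.57°, λ = atan2(p_y, p_x) ≈ 95.88°.

≈ 50°N, 96°E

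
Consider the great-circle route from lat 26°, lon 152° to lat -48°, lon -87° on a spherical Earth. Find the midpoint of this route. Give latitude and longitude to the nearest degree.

Convert each endpoint to a unit vector on the sphere (x = cos φ cos λ, y = cos φ sin λ, z = sin φ).
The central angle between the endpoints is δ = arccos(p₁·p₂) ≈ 2.259 rad (129.5°).
Interpolate at f = 1/2 with slerp weights a = sin((1−f)δ)/sin δ ≈ 1.171, b = sin(fδ)/sin δ ≈ 1.171.
p = a·p₁ + b·p₂ ≈ (-0.888, -0.288, -0.357); φ = arcsin(p_z) ≈ -20.91°, λ = atan2(p_y, p_x) ≈ -162.01°.

≈ lat -21°, lon -162°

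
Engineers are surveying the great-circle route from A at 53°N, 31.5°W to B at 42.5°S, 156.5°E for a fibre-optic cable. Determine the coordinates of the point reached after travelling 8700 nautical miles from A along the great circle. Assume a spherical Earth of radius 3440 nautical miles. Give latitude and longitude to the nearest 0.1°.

Write both endpoints as unit vectors p₁, p₂ with components (cos φ cos λ, cos φ sin λ, sin φ).
The central angle between the endpoints is δ = arccos(p₁·p₂) ≈ 2.936 rad (168.2°). The total great-circle distance is δ·R ≈ 2.936 × 3440 ≈ 10100 nmi, so the target fraction is f = 8700/10100 ≈ 0.861.
Interpolate at f ≈ 0.861 with slerp weights a = sin((1−f)δ)/sin δ ≈ 1.939, b = sin(fδ)/sin δ ≈ 2.816.
p = a·p₁ + b·p₂ ≈ (-0.909, 0.218, -0.354); φ = arcsin(p_z) ≈ -20.75°, λ = atan2(p_y, p_x) ≈ 166.50°.

≈ 20.8°S, 166.5°E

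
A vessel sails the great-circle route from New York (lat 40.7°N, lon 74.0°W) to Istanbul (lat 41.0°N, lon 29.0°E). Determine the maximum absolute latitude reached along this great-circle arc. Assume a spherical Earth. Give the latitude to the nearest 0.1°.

The great circle lies in the plane with unit normal n̂ = (p₁ × p₂)/|p₁ × p₂|.
Here n̂_z ≈ +0.584; the vertex latitude is φ_max = arccos|n̂_z| ≈ 54.2°.
Check via Clairaut: cos φ_max = |cos φ₁| · sin C = cos(40.7°)·sin(50.4°) ≈ 0.584, again giving ≈ 54.2°.

≈ 54.2°N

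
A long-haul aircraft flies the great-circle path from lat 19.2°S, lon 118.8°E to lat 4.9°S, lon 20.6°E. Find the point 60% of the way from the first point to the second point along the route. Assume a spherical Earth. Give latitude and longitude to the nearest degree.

Convert each endpoint to a unit vector on the sphere (x = cos φ cos λ, y = cos φ sin λ, z = sin φ).
The central angle between the endpoints is δ = arccos(p₁·p₂) ≈ 1.677 rad (96.1°).
Interpolate at f = 0.60 with slerp weights a = sin((1−f)δ)/sin δ ≈ 0.625, b = sin(fδ)/sin δ ≈ 0.850.
p = a·p₁ + b·p₂ ≈ (0.508, 0.815, -0.278); φ = arcsin(p_z) ≈ -16.15°, λ = atan2(p_y, p_x) ≈ 58.07°.

≈ lat 16°S, lon 58°E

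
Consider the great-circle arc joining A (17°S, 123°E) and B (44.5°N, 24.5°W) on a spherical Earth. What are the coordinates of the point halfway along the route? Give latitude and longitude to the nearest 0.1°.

≈ (38.0°N, 75.8°E)

Write both endpoints as unit vectors p₁, p₂ with components (cos φ cos λ, cos φ sin λ, sin φ).
The central angle between the endpoints is δ = arccos(p₁·p₂) ≈ 2.466 rad (141.3°).
Interpolate at f = 1/2 with slerp weights a = sin((1−f)δ)/sin δ ≈ 1.508, b = sin(fδ)/sin δ ≈ 1.508.
p = a·p₁ + b·p₂ ≈ (0.193, 0.764, 0.616); φ = arcsin(p_z) ≈ 38.04°, λ = atan2(p_y, p_x) ≈ 75.79°.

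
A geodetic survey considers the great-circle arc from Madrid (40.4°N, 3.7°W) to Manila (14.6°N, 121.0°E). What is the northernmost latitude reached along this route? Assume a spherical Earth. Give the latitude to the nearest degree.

The great circle lies in the plane with unit normal n̂ = (p₁ × p₂)/|p₁ × p₂|.
Here n̂_z ≈ +0.627; the vertex latitude is φ_max = arccos|n̂_z| ≈ 51.2°.
Check via Clairaut: cos φ_max = |cos φ₁| · sin C = cos(40.4°)·sin(55.4°) ≈ 0.627, again giving ≈ 51.2°.

≈ 51°N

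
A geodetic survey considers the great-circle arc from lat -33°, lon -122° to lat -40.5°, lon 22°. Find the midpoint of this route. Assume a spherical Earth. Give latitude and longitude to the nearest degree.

Convert each endpoint to a unit vector on the sphere (x = cos φ cos λ, y = cos φ sin λ, z = sin φ).
The central angle between the endpoints is δ = arccos(p₁·p₂) ≈ 1.734 rad (99.3°).
Interpolate at f = 1/2 with slerp weights a = sin((1−f)δ)/sin δ ≈ 0.773, b = sin(fδ)/sin δ ≈ 0.773.
p = a·p₁ + b·p₂ ≈ (0.201, -0.329, -0.922); φ = arcsin(p_z) ≈ -67.29°, λ = atan2(p_y, p_x) ≈ -58.57°.

≈ lat -67°, lon -59°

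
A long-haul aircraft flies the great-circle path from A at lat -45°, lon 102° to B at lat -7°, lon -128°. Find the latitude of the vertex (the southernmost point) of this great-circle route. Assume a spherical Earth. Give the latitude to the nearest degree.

The great circle lies in the plane with unit normal n̂ = (p₁ × p₂)/|p₁ × p₂|.
Here n̂_z ≈ +0.577; the vertex latitude is φ_max = arccos|n̂_z| ≈ 54.7°.
Check via Clairaut: cos φ_max = |cos φ₁| · sin C = cos(45.0°)·sin(125.2°) ≈ 0.577, again giving ≈ 54.7°.

≈ -55°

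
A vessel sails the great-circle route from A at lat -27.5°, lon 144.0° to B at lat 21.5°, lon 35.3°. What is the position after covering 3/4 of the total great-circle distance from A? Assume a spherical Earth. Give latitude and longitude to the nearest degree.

≈ lat 9°, lon 62°

Write both endpoints as unit vectors p₁, p₂ with components (cos φ cos λ, cos φ sin λ, sin φ).
The central angle between the endpoints is δ = arccos(p₁·p₂) ≈ 2.020 rad (115.7°).
Interpolate at f = 3/4 with slerp weights a = sin((1−f)δ)/sin δ ≈ 0.537, b = sin(fδ)/sin δ ≈ 1.108.
p = a·p₁ + b·p₂ ≈ (0.456, 0.876, 0.158); φ = arcsin(p_z) ≈ 9.10°, λ = atan2(p_y, p_x) ≈ 62.48°.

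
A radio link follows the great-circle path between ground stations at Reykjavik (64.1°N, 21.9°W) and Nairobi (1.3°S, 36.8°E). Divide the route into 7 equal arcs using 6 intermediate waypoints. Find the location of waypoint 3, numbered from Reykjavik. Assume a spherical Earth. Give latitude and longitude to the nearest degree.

The haversine formula gives a central angle δ ≈ 1.363 rad (78.1°) between the endpoints.
Interpolate at f = 3/7 with slerp weights a = sin((1−f)δ)/sin δ ≈ 0.718, b = sin(fδ)/sin δ ≈ 0.564.
p = a·p₁ + b·p₂ ≈ (0.742, 0.221, 0.633); φ = arcsin(p_z) ≈ 39.27°, λ = atan2(p_y, p_x) ≈ 16.55°.

≈ (39°N, 17°E)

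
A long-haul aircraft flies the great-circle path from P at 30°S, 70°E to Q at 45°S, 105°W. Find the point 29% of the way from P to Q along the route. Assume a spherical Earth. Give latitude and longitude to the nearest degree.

≈ 60°S, 66°E

Write both endpoints as unit vectors p₁, p₂ with components (cos φ cos λ, cos φ sin λ, sin φ).
The central angle between the endpoints is δ = arccos(p₁·p₂) ≈ 1.830 rad (104.9°).
Interpolate at f = 0.29 with slerp weights a = sin((1−f)δ)/sin δ ≈ 0.997, b = sin(fδ)/sin δ ≈ 0.524.
p = a·p₁ + b·p₂ ≈ (0.199, 0.453, -0.869); φ = arcsin(p_z) ≈ -60.31°, λ = atan2(p_y, p_x) ≈ 66.26°.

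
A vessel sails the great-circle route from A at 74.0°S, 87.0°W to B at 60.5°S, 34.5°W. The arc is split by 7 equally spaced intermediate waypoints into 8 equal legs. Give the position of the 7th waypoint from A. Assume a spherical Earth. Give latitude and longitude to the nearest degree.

≈ 63°S, 38°W

Write both endpoints as unit vectors p₁, p₂ with components (cos φ cos λ, cos φ sin λ, sin φ).
The central angle between the endpoints is δ = arccos(p₁·p₂) ≈ 0.405 rad (23.2°).
Interpolate at f = 7/8 with slerp weights a = sin((1−f)δ)/sin δ ≈ 0.128, b = sin(fδ)/sin δ ≈ 0.881.
p = a·p₁ + b·p₂ ≈ (0.359, -0.281, -0.890); φ = arcsin(p_z) ≈ -62.87°, λ = atan2(p_y, p_x) ≈ -38.03°.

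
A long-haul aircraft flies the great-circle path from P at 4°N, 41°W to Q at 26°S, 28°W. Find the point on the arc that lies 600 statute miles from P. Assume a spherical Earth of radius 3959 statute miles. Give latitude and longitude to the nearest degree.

Write both endpoints as unit vectors p₁, p₂ with components (cos φ cos λ, cos φ sin λ, sin φ).
The central angle between the endpoints is δ = arccos(p₁·p₂) ≈ 0.568 rad (32.5°). The total great-circle distance is δ·R ≈ 0.568 × 3959 ≈ 2248 mi, so the target fraction is f = 600/2248 ≈ 0.267.
Interpolate at f ≈ 0.267 with slerp weights a = sin((1−f)δ)/sin δ ≈ 0.752, b = sin(fδ)/sin δ ≈ 0.281.
p = a·p₁ + b·p₂ ≈ (0.789, -0.611, -0.071); φ = arcsin(p_z) ≈ -4.05°, λ = atan2(p_y, p_x) ≈ -37.74°.

≈ 4°S, 38°W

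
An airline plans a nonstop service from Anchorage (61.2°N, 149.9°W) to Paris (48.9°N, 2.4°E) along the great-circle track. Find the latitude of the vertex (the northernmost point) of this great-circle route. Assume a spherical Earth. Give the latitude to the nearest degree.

≈ 81°N

The great circle lies in the plane with unit normal n̂ = (p₁ × p₂)/|p₁ × p₂|.
Here n̂_z ≈ +0.159; the vertex latitude is φ_max = arccos|n̂_z| ≈ 80.8°.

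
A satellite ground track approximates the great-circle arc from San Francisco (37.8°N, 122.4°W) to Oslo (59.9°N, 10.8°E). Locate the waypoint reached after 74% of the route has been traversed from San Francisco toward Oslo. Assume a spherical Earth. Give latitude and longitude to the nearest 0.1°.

Convert each endpoint to a unit vector on the sphere (x = cos φ cos λ, y = cos φ sin λ, z = sin φ).
The central angle between the endpoints is δ = arccos(p₁·p₂) ≈ 1.309 rad (75.0°).
Interpolate at f = 0.74 with slerp weights a = sin((1−f)δ)/sin δ ≈ 0.346, b = sin(fδ)/sin δ ≈ 0.853.
p = a·p₁ + b·p₂ ≈ (0.274, -0.150, 0.950); φ = arcsin(p_z) ≈ 71.79°, λ = atan2(p_y, p_x) ≈ -28.76°.

≈ 71.8°N, 28.8°W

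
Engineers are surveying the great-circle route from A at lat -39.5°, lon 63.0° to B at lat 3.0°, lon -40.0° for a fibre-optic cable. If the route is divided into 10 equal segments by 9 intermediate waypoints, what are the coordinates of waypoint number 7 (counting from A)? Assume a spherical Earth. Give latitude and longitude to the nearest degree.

Convert each endpoint to a unit vector on the sphere (x = cos φ cos λ, y = cos φ sin λ, z = sin φ).
The central angle between the endpoints is δ = arccos(p₁·p₂) ≈ 1.779 rad (101.9°).
Interpolate at f = 7/10 with slerp weights a = sin((1−f)δ)/sin δ ≈ 0.520, b = sin(fδ)/sin δ ≈ 0.968.
p = a·p₁ + b·p₂ ≈ (0.923, -0.264, -0.280); φ = arcsin(p_z) ≈ -16.26°, λ = atan2(p_y, p_x) ≈ -15.97°.

≈ lat -16°, lon -16°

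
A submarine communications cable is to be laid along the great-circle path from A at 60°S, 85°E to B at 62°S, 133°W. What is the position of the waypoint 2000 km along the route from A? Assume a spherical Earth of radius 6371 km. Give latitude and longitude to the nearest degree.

≈ 75°S, 111°E

Write both endpoints as unit vectors p₁, p₂ with components (cos φ cos λ, cos φ sin λ, sin φ).
The central angle between the endpoints is δ = arccos(p₁·p₂) ≈ 0.952 rad (54.6°). The total great-circle distance is δ·R ≈ 0.952 × 6371 ≈ 6068 km, so the target fraction is f = 2000/6068 ≈ 0.330.
Interpolate at f ≈ 0.330 with slerp weights a = sin((1−f)δ)/sin δ ≈ 0.731, b = sin(fδ)/sin δ ≈ 0.379.
p = a·p₁ + b·p₂ ≈ (-0.089, 0.234, -0.968); φ = arcsin(p_z) ≈ -75.48°, λ = atan2(p_y, p_x) ≈ 110.90°.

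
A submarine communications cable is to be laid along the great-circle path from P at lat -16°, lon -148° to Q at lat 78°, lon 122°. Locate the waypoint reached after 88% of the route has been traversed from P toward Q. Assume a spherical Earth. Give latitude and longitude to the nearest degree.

≈ lat 72°, lon 167°

Convert each endpoint to a unit vector on the sphere (x = cos φ cos λ, y = cos φ sin λ, z = sin φ).
The central angle between the endpoints is δ = arccos(p₁·p₂) ≈ 1.844 rad (105.6°).
Interpolate at f = 0.88 with slerp weights a = sin((1−f)δ)/sin δ ≈ 0.228, b = sin(fδ)/sin δ ≈ 1.037.
p = a·p₁ + b·p₂ ≈ (-0.300, 0.067, 0.952); φ = arcsin(p_z) ≈ 72.10°, λ = atan2(p_y, p_x) ≈ 167.45°.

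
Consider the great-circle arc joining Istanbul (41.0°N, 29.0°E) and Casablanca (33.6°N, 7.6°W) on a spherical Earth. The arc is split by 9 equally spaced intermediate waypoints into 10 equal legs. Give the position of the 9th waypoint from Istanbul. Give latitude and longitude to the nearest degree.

≈ 35°N, 4°W

Write both endpoints as unit vectors p₁, p₂ with components (cos φ cos λ, cos φ sin λ, sin φ).
The central angle between the endpoints is δ = arccos(p₁·p₂) ≈ 0.520 rad (29.8°).
Interpolate at f = 9/10 with slerp weights a = sin((1−f)δ)/sin δ ≈ 0.105, b = sin(fδ)/sin δ ≈ 0.908.
p = a·p₁ + b·p₂ ≈ (0.819, -0.062, 0.571); φ = arcsin(p_z) ≈ 34.82°, λ = atan2(p_y, p_x) ≈ -4.31°.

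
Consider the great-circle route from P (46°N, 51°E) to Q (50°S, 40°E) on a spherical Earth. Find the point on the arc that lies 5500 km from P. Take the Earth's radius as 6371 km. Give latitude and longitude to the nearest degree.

≈ (3°S, 46°E)

Write both endpoints as unit vectors p₁, p₂ with components (cos φ cos λ, cos φ sin λ, sin φ).
The central angle between the endpoints is δ = arccos(p₁·p₂) ≈ 1.684 rad (96.5°). The total great-circle distance is δ·R ≈ 1.684 × 6371 ≈ 10727 km, so the target fraction is f = 5500/10727 ≈ 0.513.
Interpolate at f ≈ 0.513 with slerp weights a = sin((1−f)δ)/sin δ ≈ 0.736, b = sin(fδ)/sin δ ≈ 0.765.
p = a·p₁ + b·p₂ ≈ (0.698, 0.713, -0.056); φ = arcsin(p_z) ≈ -3.23°, λ = atan2(p_y, p_x) ≈ 45.61°.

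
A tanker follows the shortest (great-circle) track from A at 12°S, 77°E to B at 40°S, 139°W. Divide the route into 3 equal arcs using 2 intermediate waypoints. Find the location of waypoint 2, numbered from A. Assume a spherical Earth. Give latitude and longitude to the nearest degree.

Write both endpoints as unit vectors p₁, p₂ with components (cos φ cos λ, cos φ sin λ, sin φ).
The central angle between the endpoints is δ = arccos(p₁·p₂) ≈ 2.063 rad (118.2°).
Interpolate at f = 2/3 with slerp weights a = sin((1−f)δ)/sin δ ≈ 0.720, b = sin(fδ)/sin δ ≈ 1.113.
p = a·p₁ + b·p₂ ≈ (-0.485, 0.127, -0.865); φ = arcsin(p_z) ≈ -59.91°, λ = atan2(p_y, p_x) ≈ 165.32°.

≈ 60°S, 165°E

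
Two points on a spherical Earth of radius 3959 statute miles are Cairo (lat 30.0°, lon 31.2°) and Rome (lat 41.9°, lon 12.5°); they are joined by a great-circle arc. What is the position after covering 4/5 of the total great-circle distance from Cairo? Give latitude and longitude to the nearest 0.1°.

≈ lat 39.8°, lon 16.7°

Write both endpoints as unit vectors p₁, p₂ with components (cos φ cos λ, cos φ sin λ, sin φ).
The central angle between the endpoints is δ = arccos(p₁·p₂) ≈ 0.335 rad (19.2°).
Interpolate at f = 4/5 with slerp weights a = sin((1−f)δ)/sin δ ≈ 0.204, b = sin(fδ)/sin δ ≈ 0.805.
p = a·p₁ + b·p₂ ≈ (0.736, 0.221, 0.640); φ = arcsin(p_z) ≈ 39.77°, λ = atan2(p_y, p_x) ≈ 16.72°.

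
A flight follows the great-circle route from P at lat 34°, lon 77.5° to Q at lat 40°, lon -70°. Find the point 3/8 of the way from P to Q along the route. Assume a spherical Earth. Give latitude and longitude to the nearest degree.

Write both endpoints as unit vectors p₁, p₂ with components (cos φ cos λ, cos φ sin λ, sin φ).
The central angle between the endpoints is δ = arccos(p₁·p₂) ≈ 1.748 rad (100.1°).
Interpolate at f = 3/8 with slerp weights a = sin((1−f)δ)/sin δ ≈ 0.902, b = sin(fδ)/sin δ ≈ 0.619.
p = a·p₁ + b·p₂ ≈ (0.324, 0.284, 0.902); φ = arcsin(p_z) ≈ 64.47°, λ = atan2(p_y, p_x) ≈ 41.25°.

≈ lat 64°, lon 41°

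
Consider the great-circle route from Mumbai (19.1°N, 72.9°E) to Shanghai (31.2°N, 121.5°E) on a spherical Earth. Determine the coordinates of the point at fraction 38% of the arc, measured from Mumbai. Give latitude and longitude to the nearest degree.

≈ 26°N, 90°E

Write both endpoints as unit vectors p₁, p₂ with components (cos φ cos λ, cos φ sin λ, sin φ).
The central angle between the endpoints is δ = arccos(p₁·p₂) ≈ 0.790 rad (45.2°).
Interpolate at f = 0.38 with slerp weights a = sin((1−f)δ)/sin δ ≈ 0.662, b = sin(fδ)/sin δ ≈ 0.416.
p = a·p₁ + b·p₂ ≈ (-0.002, 0.902, 0.432); φ = arcsin(p_z) ≈ 25.62°, λ = atan2(p_y, p_x) ≈ 90.13°.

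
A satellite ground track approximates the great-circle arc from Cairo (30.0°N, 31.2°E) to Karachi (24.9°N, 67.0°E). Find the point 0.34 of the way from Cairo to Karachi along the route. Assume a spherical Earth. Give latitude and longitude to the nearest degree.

≈ (29°N, 44°E)

Convert each endpoint to a unit vector on the sphere (x = cos φ cos λ, y = cos φ sin λ, z = sin φ).
The central angle between the endpoints is δ = arccos(p₁·p₂) ≈ 0.559 rad (32.0°).
Interpolate at f = 0.34 with slerp weights a = sin((1−f)δ)/sin δ ≈ 0.680, b = sin(fδ)/sin δ ≈ 0.356.
p = a·p₁ + b·p₂ ≈ (0.630, 0.603, 0.490); φ = arcsin(p_z) ≈ 29.34°, λ = atan2(p_y, p_x) ≈ 43.72°.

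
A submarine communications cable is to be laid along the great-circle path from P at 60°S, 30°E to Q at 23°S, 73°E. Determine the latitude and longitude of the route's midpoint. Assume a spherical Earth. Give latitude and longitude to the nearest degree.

≈ 43°S, 58°E

From cos δ = sin φ₁ sin φ₂ + cos φ₁ cos φ₂ cos Δλ, the central angle is δ ≈ 0.830 rad (47.5°).
Interpolate at f = 1/2 with slerp weights a = sin((1−f)δ)/sin δ ≈ 0.546, b = sin(fδ)/sin δ ≈ 0.546.
p = a·p₁ + b·p₂ ≈ (0.384, 0.618, -0.687); φ = arcsin(p_z) ≈ -43.36°, λ = atan2(p_y, p_x) ≈ 58.15°.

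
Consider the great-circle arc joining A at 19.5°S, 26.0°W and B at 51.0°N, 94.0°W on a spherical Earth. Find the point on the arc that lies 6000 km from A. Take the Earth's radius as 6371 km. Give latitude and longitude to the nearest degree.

≈ 25°N, 57°W

Convert each endpoint to a unit vector on the sphere (x = cos φ cos λ, y = cos φ sin λ, z = sin φ).
The central angle between the endpoints is δ = arccos(p₁·p₂) ≈ 1.608 rad (92.1°). The total great-circle distance is δ·R ≈ 1.608 × 6371 ≈ 10245 km, so the target fraction is f = 6000/10245 ≈ 0.586.
Interpolate at f ≈ 0.586 with slerp weights a = sin((1−f)δ)/sin δ ≈ 0.618, b = sin(fδ)/sin δ ≈ 0.809.
p = a·p₁ + b·p₂ ≈ (0.488, -0.764, 0.422); φ = arcsin(p_z) ≈ 24.99°, λ = atan2(p_y, p_x) ≈ -57.39°.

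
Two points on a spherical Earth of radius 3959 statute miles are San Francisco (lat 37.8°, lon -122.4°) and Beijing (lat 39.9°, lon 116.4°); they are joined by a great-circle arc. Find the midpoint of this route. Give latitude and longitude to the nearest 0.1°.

≈ lat 58.6°, lon 178.5°

Convert each endpoint to a unit vector on the sphere (x = cos φ cos λ, y = cos φ sin λ, z = sin φ).
The central angle between the endpoints is δ = arccos(p₁·p₂) ≈ 1.492 rad (85.5°).
Interpolate at f = 1/2 with slerp weights a = sin((1−f)δ)/sin δ ≈ 0.681, b = sin(fδ)/sin δ ≈ 0.681.
p = a·p₁ + b·p₂ ≈ (-0.520, 0.014, 0.854); φ = arcsin(p_z) ≈ 58.63°, λ = atan2(p_y, p_x) ≈ 178.50°.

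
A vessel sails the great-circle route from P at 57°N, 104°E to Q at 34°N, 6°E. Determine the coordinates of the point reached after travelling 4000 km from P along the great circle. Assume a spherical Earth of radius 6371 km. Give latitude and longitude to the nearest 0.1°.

≈ 55.0°N, 37.0°E

Write both endpoints as unit vectors p₁, p₂ with components (cos φ cos λ, cos φ sin λ, sin φ).
The central angle between the endpoints is δ = arccos(p₁·p₂) ≈ 1.153 rad (66.0°). The total great-circle distance is δ·R ≈ 1.153 × 6371 ≈ 7343 km, so the target fraction is f = 4000/7343 ≈ 0.545.
Interpolate at f ≈ 0.545 with slerp weights a = sin((1−f)δ)/sin δ ≈ 0.548, b = sin(fδ)/sin δ ≈ 0.643.
p = a·p₁ + b·p₂ ≈ (0.458, 0.345, 0.819); φ = arcsin(p_z) ≈ 55.01°, λ = atan2(p_y, p_x) ≈ 37.04°.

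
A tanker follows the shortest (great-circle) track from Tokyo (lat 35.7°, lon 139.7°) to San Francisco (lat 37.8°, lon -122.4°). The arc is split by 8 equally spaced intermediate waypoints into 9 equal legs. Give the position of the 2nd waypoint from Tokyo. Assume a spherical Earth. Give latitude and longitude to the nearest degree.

≈ lat 44°, lon 158°

Write both endpoints as unit vectors p₁, p₂ with components (cos φ cos λ, cos φ sin λ, sin φ).
The central angle between the endpoints is δ = arccos(p₁·p₂) ≈ 1.298 rad (74.4°).
Interpolate at f = 2/9 with slerp weights a = sin((1−f)δ)/sin δ ≈ 0.879, b = sin(fδ)/sin δ ≈ 0.295.
p = a·p₁ + b·p₂ ≈ (-0.670, 0.265, 0.694); φ = arcsin(p_z) ≈ 43.95°, λ = atan2(p_y, p_x) ≈ 158.43°.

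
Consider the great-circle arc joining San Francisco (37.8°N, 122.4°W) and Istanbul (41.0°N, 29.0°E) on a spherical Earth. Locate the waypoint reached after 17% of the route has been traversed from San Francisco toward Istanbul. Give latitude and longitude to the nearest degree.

Convert each endpoint to a unit vector on the sphere (x = cos φ cos λ, y = cos φ sin λ, z = sin φ).
The central angle between the endpoints is δ = arccos(p₁·p₂) ≈ 1.693 rad (97.0°).
Interpolate at f = 0.17 with slerp weights a = sin((1−f)δ)/sin δ ≈ 0.994, b = sin(fδ)/sin δ ≈ 0.286.
p = a·p₁ + b·p₂ ≈ (-0.232, -0.558, 0.797); φ = arcsin(p_z) ≈ 52.80°, λ = atan2(p_y, p_x) ≈ -112.56°.

≈ 53°N, 113°W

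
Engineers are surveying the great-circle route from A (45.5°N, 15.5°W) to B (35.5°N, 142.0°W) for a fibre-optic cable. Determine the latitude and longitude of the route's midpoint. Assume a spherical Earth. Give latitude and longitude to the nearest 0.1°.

From cos δ = sin φ₁ sin φ₂ + cos φ₁ cos φ₂ cos Δλ, the central angle is δ ≈ 1.496 rad (85.7°).
Interpolate at f = 1/2 with slerp weights a = sin((1−f)δ)/sin δ ≈ 0.682, b = sin(fδ)/sin δ ≈ 0.682.
p = a·p₁ + b·p₂ ≈ (0.023, -0.470, 0.883); φ = arcsin(p_z) ≈ 61.95°, λ = atan2(p_y, p_x) ≈ -87.18°.

≈ (62.0°N, 87.2°W)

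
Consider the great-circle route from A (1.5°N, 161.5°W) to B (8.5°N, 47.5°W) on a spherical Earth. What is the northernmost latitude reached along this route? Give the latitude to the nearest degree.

≈ 10°N

The great circle lies in the plane with unit normal n̂ = (p₁ × p₂)/|p₁ × p₂|.
Here n̂_z ≈ +0.985; the vertex latitude is φ_max = arccos|n̂_z| ≈ 10.0°.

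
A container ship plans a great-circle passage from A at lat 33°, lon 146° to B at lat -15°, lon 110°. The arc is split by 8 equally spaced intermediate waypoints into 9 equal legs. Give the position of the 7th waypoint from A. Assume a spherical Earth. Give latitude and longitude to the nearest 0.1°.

Convert each endpoint to a unit vector on the sphere (x = cos φ cos λ, y = cos φ sin λ, z = sin φ).
The central angle between the endpoints is δ = arccos(p₁·p₂) ≈ 1.030 rad (59.0°).
Interpolate at f = 7/9 with slerp weights a = sin((1−f)δ)/sin δ ≈ 0.265, b = sin(fδ)/sin δ ≈ 0.838.
p = a·p₁ + b·p₂ ≈ (-0.461, 0.885, -0.073); φ = arcsin(p_z) ≈ -4.17°, λ = atan2(p_y, p_x) ≈ 117.52°.

≈ lat -4.2°, lon 117.5°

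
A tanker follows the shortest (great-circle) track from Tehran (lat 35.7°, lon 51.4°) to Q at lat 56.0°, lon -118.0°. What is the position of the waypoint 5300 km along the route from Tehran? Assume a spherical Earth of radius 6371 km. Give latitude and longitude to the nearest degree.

≈ lat 82°, lon 19°

The haversine formula gives a central angle δ ≈ 1.533 rad (87.9°) between the endpoints. The total great-circle distance is δ·R ≈ 1.533 × 6371 ≈ 9769 km, so the target fraction is f = 5300/9769 ≈ 0.543.
Interpolate at f ≈ 0.543 with slerp weights a = sin((1−f)δ)/sin δ ≈ 0.646, b = sin(fδ)/sin δ ≈ 0.740.
p = a·p₁ + b·p₂ ≈ (0.133, 0.045, 0.990); φ = arcsin(p_z) ≈ 81.94°, λ = atan2(p_y, p_x) ≈ 18.55°.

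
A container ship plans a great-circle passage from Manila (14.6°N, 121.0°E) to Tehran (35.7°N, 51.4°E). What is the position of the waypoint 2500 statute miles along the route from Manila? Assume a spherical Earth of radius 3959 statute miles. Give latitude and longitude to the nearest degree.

The haversine formula gives a central angle δ ≈ 1.136 rad (65.1°) between the endpoints. The total great-circle distance is δ·R ≈ 1.136 × 3959 ≈ 4498 mi, so the target fraction is f = 2500/4498 ≈ 0.556.
Interpolate at f ≈ 0.556 with slerp weights a = sin((1−f)δ)/sin δ ≈ 0.533, b = sin(fδ)/sin δ ≈ 0.651.
p = a·p₁ + b·p₂ ≈ (0.064, 0.855, 0.514); φ = arcsin(p_z) ≈ 30.94°, λ = atan2(p_y, p_x) ≈ 85.72°.

≈ 31°N, 86°E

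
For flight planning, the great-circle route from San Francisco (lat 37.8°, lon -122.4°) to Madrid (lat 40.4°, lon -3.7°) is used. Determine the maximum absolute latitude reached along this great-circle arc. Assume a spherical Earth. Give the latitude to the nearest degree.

The great circle lies in the plane with unit normal n̂ = (p₁ × p₂)/|p₁ × p₂|.
Here n̂_z ≈ +0.531; the vertex latitude is φ_max = arccos|n̂_z| ≈ 57.9°.

≈ 58°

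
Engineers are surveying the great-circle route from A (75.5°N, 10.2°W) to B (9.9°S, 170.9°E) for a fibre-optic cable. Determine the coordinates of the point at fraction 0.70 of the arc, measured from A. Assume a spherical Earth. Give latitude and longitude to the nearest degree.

Convert each endpoint to a unit vector on the sphere (x = cos φ cos λ, y = cos φ sin λ, z = sin φ).
The central angle between the endpoints is δ = arccos(p₁·p₂) ≈ 1.997 rad (114.4°).
Interpolate at f = 0.70 with slerp weights a = sin((1−f)δ)/sin δ ≈ 0.619, b = sin(fδ)/sin δ ≈ 1.082.
p = a·p₁ + b·p₂ ≈ (-0.900, 0.141, 0.413); φ = arcsin(p_z) ≈ 24.42°, λ = atan2(p_y, p_x) ≈ 171.09°.

≈ (24°N, 171°E)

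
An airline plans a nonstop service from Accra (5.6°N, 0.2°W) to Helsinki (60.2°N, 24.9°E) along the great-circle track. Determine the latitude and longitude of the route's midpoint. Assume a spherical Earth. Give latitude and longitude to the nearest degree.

≈ 33°N, 8°E

The haversine formula gives a central angle δ ≈ 1.009 rad (57.8°) between the endpoints.
Interpolate at f = 1/2 with slerp weights a = sin((1−f)δ)/sin δ ≈ 0.571, b = sin(fδ)/sin δ ≈ 0.571.
p = a·p₁ + b·p₂ ≈ (0.826, 0.118, 0.551); φ = arcsin(p_z) ≈ 33.46°, λ = atan2(p_y, p_x) ≈ 8.10°.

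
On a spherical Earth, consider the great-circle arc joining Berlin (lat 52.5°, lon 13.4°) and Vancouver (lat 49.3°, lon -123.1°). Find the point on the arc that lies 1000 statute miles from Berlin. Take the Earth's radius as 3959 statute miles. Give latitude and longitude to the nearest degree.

From cos δ = sin φ₁ sin φ₂ + cos φ₁ cos φ₂ cos Δλ, the central angle is δ ≈ 1.252 rad (71.7°). The total great-circle distance is δ·R ≈ 1.252 × 3959 ≈ 4956 mi, so the target fraction is f = 1000/4956 ≈ 0.202.
Interpolate at f ≈ 0.202 with slerp weights a = sin((1−f)δ)/sin δ ≈ 0.886, b = sin(fδ)/sin δ ≈ 0.263.
p = a·p₁ + b·p₂ ≈ (0.431, -0.019, 0.902); φ = arcsin(p_z) ≈ 64.45°, λ = atan2(p_y, p_x) ≈ -2.50°.

≈ lat 64°, lon -2°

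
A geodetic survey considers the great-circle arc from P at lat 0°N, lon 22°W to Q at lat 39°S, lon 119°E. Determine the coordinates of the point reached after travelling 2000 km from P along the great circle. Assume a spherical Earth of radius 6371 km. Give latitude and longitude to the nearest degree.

≈ lat 14°S, lon 11°W

From cos δ = sin φ₁ sin φ₂ + cos φ₁ cos φ₂ cos Δλ, the central angle is δ ≈ 2.219 rad (127.2°). The total great-circle distance is δ·R ≈ 2.219 × 6371 ≈ 14139 km, so the target fraction is f = 2000/14139 ≈ 0.141.
Interpolate at f ≈ 0.141 with slerp weights a = sin((1−f)δ)/sin δ ≈ 1.185, b = sin(fδ)/sin δ ≈ 0.387.
p = a·p₁ + b·p₂ ≈ (0.953, -0.181, -0.244); φ = arcsin(p_z) ≈ -14.11°, λ = atan2(p_y, p_x) ≈ -10.73°.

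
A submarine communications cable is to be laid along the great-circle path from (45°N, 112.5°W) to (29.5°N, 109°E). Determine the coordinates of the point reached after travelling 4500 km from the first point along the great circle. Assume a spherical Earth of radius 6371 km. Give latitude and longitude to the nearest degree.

Convert each endpoint to a unit vector on the sphere (x = cos φ cos λ, y = cos φ sin λ, z = sin φ).
The central angle between the endpoints is δ = arccos(p₁·p₂) ≈ 1.684 rad (96.5°). The total great-circle distance is δ·R ≈ 1.684 × 6371 ≈ 10727 km, so the target fraction is f = 4500/10727 ≈ 0.419.
Interpolate at f ≈ 0.419 with slerp weights a = sin((1−f)δ)/sin δ ≈ 0.834, b = sin(fδ)/sin δ ≈ 0.653.
p = a·p₁ + b·p₂ ≈ (-0.411, -0.008, 0.912); φ = arcsin(p_z) ≈ 65.74°, λ = atan2(p_y, p_x) ≈ -178.95°.

≈ (66°N, 179°W)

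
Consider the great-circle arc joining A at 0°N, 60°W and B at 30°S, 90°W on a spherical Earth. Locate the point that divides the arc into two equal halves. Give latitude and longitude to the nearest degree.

The haversine formula gives a central angle δ ≈ 0.723 rad (41.4°) between the endpoints.
Interpolate at f = 1/2 with slerp weights a = sin((1−f)δ)/sin δ ≈ 0.535, b = sin(fδ)/sin δ ≈ 0.535.
p = a·p₁ + b·p₂ ≈ (0.267, -0.926, -0.267); φ = arcsin(p_z) ≈ -15.50°, λ = atan2(p_y, p_x) ≈ -73.90°.

≈ 16°S, 74°W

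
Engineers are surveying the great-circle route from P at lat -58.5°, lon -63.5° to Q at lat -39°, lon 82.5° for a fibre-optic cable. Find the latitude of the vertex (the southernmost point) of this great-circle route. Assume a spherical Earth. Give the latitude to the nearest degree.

The great circle lies in the plane with unit normal n̂ = (p₁ × p₂)/|p₁ × p₂|.
Here n̂_z ≈ +0.232; the vertex latitude is φ_max = arccos|n̂_z| ≈ 76.6°.
Check via Clairaut: cos φ_max = |cos φ₁| · sin C = cos(58.5°)·sin(153.7°) ≈ 0.232, again giving ≈ 76.6°.

≈ -77°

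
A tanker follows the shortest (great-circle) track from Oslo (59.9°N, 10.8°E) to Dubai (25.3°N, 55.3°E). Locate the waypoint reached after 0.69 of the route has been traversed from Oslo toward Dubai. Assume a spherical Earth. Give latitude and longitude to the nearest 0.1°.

Write both endpoints as unit vectors p₁, p₂ with components (cos φ cos λ, cos φ sin λ, sin φ).
The central angle between the endpoints is δ = arccos(p₁·p₂) ≈ 0.805 rad (46.1°).
Interpolate at f = 0.69 with slerp weights a = sin((1−f)δ)/sin δ ≈ 0.343, b = sin(fδ)/sin δ ≈ 0.732.
p = a·p₁ + b·p₂ ≈ (0.545, 0.576, 0.609); φ = arcsin(p_z) ≈ 37.52°, λ = atan2(p_y, p_x) ≈ 46.57°.

≈ (37.5°N, 46.6°E)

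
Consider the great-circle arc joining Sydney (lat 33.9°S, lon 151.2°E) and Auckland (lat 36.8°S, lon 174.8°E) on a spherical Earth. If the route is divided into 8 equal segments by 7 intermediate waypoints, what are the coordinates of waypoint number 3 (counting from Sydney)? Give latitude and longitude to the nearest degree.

The haversine formula gives a central angle δ ≈ 0.339 rad (19.4°) between the endpoints.
Interpolate at f = 3/8 with slerp weights a = sin((1−f)δ)/sin δ ≈ 0.632, b = sin(fδ)/sin δ ≈ 0.381.
p = a·p₁ + b·p₂ ≈ (-0.764, 0.281, -0.581); φ = arcsin(p_z) ≈ -35.53°, λ = atan2(p_y, p_x) ≈ 159.84°.

≈ lat 36°S, lon 160°E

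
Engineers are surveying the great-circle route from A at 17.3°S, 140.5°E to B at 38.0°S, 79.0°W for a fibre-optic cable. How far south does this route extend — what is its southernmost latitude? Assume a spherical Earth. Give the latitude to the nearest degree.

≈ 59°S

The great circle lies in the plane with unit normal n̂ = (p₁ × p₂)/|p₁ × p₂|.
Here n̂_z ≈ +0.522; the vertex latitude is φ_max = arccos|n̂_z| ≈ 58.6°.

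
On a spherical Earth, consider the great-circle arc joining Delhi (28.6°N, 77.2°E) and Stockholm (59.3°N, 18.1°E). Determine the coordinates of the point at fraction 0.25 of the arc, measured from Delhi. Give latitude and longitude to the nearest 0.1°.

≈ 38.6°N, 68.1°E

Convert each endpoint to a unit vector on the sphere (x = cos φ cos λ, y = cos φ sin λ, z = sin φ).
The central angle between the endpoints is δ = arccos(p₁·p₂) ≈ 0.874 rad (50.1°).
Interpolate at f = 0.25 with slerp weights a = sin((1−f)δ)/sin δ ≈ 0.795, b = sin(fδ)/sin δ ≈ 0.283.
p = a·p₁ + b·p₂ ≈ (0.292, 0.725, 0.624); φ = arcsin(p_z) ≈ 38.57°, λ = atan2(p_y, p_x) ≈ 68.09°.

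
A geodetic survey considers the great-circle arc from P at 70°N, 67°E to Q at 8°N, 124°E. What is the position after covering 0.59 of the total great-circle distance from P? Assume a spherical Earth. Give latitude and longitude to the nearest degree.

≈ 36°N, 113°E

Write both endpoints as unit vectors p₁, p₂ with components (cos φ cos λ, cos φ sin λ, sin φ).
The central angle between the endpoints is δ = arccos(p₁·p₂) ≈ 1.250 rad (71.6°).
Interpolate at f = 0.59 with slerp weights a = sin((1−f)δ)/sin δ ≈ 0.517, b = sin(fδ)/sin δ ≈ 0.709.
p = a·p₁ + b·p₂ ≈ (-0.323, 0.744, 0.584); φ = arcsin(p_z) ≈ 35.75°, λ = atan2(p_y, p_x) ≈ 113.48°.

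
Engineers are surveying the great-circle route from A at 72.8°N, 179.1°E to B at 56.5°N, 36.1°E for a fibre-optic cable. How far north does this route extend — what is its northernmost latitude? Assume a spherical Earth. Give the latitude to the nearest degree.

The great circle lies in the plane with unit normal n̂ = (p₁ × p₂)/|p₁ × p₂|.
Here n̂_z ≈ -0.132; the vertex latitude is φ_max = arccos|n̂_z| ≈ 82.4°.

≈ 82°N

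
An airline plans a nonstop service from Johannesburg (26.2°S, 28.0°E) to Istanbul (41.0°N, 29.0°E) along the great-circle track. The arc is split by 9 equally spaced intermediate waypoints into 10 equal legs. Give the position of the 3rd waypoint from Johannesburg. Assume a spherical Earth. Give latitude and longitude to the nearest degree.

≈ (6°S, 28°E)

The haversine formula gives a central angle δ ≈ 1.173 rad (67.2°) between the endpoints.
Interpolate at f = 3/10 with slerp weights a = sin((1−f)δ)/sin δ ≈ 0.794, b = sin(fδ)/sin δ ≈ 0.374.
p = a·p₁ + b·p₂ ≈ (0.876, 0.471, -0.105); φ = arcsin(p_z) ≈ -6.04°, λ = atan2(p_y, p_x) ≈ 28.28°.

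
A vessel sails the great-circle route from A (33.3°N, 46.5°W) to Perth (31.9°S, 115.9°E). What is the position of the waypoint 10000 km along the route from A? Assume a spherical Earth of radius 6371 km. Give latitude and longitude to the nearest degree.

Write both endpoints as unit vectors p₁, p₂ with components (cos φ cos λ, cos φ sin λ, sin φ).
The central angle between the endpoints is δ = arccos(p₁·p₂) ≈ 2.882 rad (165.1°). The total great-circle distance is δ·R ≈ 2.882 × 6371 ≈ 18361 km, so the target fraction is f = 10000/18361 ≈ 0.545.
Interpolate at f ≈ 0.545 with slerp weights a = sin((1−f)δ)/sin δ ≈ 3.766, b = sin(fδ)/sin δ ≈ 3.895.
p = a·p₁ + b·p₂ ≈ (0.722, 0.692, 0.009); φ = arcsin(p_z) ≈ 0.52°, λ = atan2(p_y, p_x) ≈ 43.76°.

≈ (1°N, 44°E)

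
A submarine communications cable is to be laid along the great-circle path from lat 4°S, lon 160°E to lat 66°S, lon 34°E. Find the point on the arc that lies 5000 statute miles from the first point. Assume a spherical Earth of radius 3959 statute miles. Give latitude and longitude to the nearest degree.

Convert each endpoint to a unit vector on the sphere (x = cos φ cos λ, y = cos φ sin λ, z = sin φ).
The central angle between the endpoints is δ = arccos(p₁·p₂) ≈ 1.746 rad (100.1°). The total great-circle distance is δ·R ≈ 1.746 × 3959 ≈ 6914 mi, so the target fraction is f = 5000/6914 ≈ 0.723.
Interpolate at f ≈ 0.723 with slerp weights a = sin((1−f)δ)/sin δ ≈ 0.472, b = sin(fδ)/sin δ ≈ 0.968.
p = a·p₁ + b·p₂ ≈ (-0.116, 0.381, -0.917); φ = arcsin(p_z) ≈ -66.51°, λ = atan2(p_y, p_x) ≈ 106.96°.

≈ lat 67°S, lon 107°E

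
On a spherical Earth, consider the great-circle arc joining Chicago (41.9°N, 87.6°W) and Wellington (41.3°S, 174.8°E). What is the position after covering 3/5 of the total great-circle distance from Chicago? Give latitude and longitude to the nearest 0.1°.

≈ 8.7°S, 144.6°W

From cos δ = sin φ₁ sin φ₂ + cos φ₁ cos φ₂ cos Δλ, the central angle is δ ≈ 2.111 rad (121.0°).
Interpolate at f = 3/5 with slerp weights a = sin((1−f)δ)/sin δ ≈ 0.872, b = sin(fδ)/sin δ ≈ 1.113.
p = a·p₁ + b·p₂ ≈ (-0.805, -0.573, -0.152); φ = arcsin(p_z) ≈ -8.75°, λ = atan2(p_y, p_x) ≈ -144.58°.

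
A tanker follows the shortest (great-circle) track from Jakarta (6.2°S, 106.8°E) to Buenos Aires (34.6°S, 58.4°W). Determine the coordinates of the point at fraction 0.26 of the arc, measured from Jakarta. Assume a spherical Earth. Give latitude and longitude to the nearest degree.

Convert each endpoint to a unit vector on the sphere (x = cos φ cos λ, y = cos φ sin λ, z = sin φ).
The central angle between the endpoints is δ = arccos(p₁·p₂) ≈ 2.389 rad (136.9°).
Interpolate at f = 0.26 with slerp weights a = sin((1−f)δ)/sin δ ≈ 1.435, b = sin(fδ)/sin δ ≈ 0.851.
p = a·p₁ + b·p₂ ≈ (-0.045, 0.768, -0.638); φ = arcsin(p_z) ≈ -39.67°, λ = atan2(p_y, p_x) ≈ 93.35°.

≈ 40°S, 93°E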